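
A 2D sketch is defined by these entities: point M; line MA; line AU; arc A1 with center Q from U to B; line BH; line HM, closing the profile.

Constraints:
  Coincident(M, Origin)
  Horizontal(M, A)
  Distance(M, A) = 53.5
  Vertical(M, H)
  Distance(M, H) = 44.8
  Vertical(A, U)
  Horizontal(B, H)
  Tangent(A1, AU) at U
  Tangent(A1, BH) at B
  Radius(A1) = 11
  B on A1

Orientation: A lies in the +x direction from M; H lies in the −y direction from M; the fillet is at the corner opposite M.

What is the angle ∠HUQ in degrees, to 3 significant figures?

11.6°

M is at the origin; M and A share the same y with |MA| = 53.5 and A on the +x side, so A = (53.5, 0.00). MH is vertical with |MH| = 44.8 and H on the −y side, so H = (0.00, -44.8). The virtual corner opposite M is at (53.5, -44.8). Since A1 is tangent to AU there, QU ⟂ AU and tangency of A1 to BH means the radius QB is perpendicular to BH, with radius 11.0, so the center Q sits 11.0 in from both sides at Q = (42.5, -33.8). That places the tangent points at U = (53.5, -33.8) on AU and B = (42.5, -44.8) on BH. Then cos ∠HUQ = UH·UQ / (|UH||UQ|), giving 11.6°.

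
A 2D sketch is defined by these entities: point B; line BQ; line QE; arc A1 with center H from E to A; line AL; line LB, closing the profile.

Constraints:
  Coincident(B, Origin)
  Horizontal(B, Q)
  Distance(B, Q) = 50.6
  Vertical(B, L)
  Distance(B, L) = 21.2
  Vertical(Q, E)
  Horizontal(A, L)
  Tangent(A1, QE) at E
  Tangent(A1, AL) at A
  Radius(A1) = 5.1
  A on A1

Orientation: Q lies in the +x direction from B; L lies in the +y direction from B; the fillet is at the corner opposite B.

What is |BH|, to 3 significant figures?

48.3

B is at the origin; BQ is horizontal with |BQ| = 50.6 and Q on the +x side, so Q = (50.6, 0.00). BL is vertical with |BL| = 21.2 and L on the +y side, so L = (0.00, 21.2). The virtual corner opposite B is at (50.6, 21.2). A1 meets QE tangentially, so HE is at right angles to QE and tangency of A1 to AL means the radius HA is perpendicular to AL, with radius 5.1, so the center H sits 5.1 in from both sides at H = (45.5, 16.1). Then |BH| = |H − B| = 48.3.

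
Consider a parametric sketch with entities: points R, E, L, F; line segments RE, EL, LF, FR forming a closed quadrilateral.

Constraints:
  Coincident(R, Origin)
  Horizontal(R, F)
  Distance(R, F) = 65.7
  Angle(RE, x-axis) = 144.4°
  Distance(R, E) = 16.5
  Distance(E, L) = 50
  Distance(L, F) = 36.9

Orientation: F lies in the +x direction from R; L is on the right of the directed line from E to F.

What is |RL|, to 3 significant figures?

33.8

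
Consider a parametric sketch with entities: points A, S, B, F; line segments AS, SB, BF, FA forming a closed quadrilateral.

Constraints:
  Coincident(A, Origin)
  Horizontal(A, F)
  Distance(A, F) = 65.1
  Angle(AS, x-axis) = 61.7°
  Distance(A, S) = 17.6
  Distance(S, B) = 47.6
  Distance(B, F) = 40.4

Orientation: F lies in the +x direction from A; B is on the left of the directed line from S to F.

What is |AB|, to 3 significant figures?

63.0

Checks: |SB| = 47.60 ✓; |BF| = 40.40 ✓.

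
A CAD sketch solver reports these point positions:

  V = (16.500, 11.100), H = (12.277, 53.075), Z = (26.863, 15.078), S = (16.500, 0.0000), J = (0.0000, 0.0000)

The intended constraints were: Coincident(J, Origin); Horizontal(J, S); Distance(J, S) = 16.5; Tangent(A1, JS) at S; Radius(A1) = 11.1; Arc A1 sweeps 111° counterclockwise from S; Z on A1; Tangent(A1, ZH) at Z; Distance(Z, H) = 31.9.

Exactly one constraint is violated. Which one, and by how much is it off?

Distance(Z, H) = 31.9 — off by 8.80.

J = (0.00, 0.00) ✓; J.y = 0.00, S.y = 0.00 ✓; |JS| = 16.50 ✓; ∠(VS, SJ) = 90.00° ✓; |VS| = 11.10 ✓; bearing(V→Z) − bearing(V→S) = 111.0° ✓; |VZ| = 11.10 ✓; ∠(VZ, ZH) = 90.00° ✓; |ZH| = 40.70 ✗.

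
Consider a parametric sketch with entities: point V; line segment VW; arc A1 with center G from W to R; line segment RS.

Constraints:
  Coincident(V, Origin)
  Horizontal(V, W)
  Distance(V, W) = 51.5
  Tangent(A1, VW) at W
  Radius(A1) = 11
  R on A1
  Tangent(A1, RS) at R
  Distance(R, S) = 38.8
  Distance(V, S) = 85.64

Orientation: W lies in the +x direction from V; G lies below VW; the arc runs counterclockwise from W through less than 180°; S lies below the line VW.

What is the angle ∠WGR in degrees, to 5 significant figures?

137.47°

Checks: |GW| = 11.00 ✓; |GR| = 11.00 ✓; ∠(GR, RS) = 90.00° ✓; |RS| = 38.80 ✓; |VS| = 85.64 ✓.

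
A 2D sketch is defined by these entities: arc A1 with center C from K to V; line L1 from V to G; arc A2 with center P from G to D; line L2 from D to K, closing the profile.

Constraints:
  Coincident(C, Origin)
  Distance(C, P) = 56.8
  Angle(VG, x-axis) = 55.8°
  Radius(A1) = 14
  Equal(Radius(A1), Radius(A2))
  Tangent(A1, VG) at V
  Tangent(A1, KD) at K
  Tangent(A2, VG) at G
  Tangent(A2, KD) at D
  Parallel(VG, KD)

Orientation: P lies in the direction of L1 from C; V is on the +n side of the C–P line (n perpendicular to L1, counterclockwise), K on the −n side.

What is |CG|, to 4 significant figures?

58.50

Tangency of A1 to both parallel lines with radius 14.0 puts V and K at C ± 14.0·n: V = (-11.58, 7.869), K = (11.58, -7.869). Equal radii place G and D the same way about P: G = P + 14.0·n = (20.35, 54.85), D = P − 14.0·n = (43.51, 39.11). Then |CG| = |G − C| = 58.50.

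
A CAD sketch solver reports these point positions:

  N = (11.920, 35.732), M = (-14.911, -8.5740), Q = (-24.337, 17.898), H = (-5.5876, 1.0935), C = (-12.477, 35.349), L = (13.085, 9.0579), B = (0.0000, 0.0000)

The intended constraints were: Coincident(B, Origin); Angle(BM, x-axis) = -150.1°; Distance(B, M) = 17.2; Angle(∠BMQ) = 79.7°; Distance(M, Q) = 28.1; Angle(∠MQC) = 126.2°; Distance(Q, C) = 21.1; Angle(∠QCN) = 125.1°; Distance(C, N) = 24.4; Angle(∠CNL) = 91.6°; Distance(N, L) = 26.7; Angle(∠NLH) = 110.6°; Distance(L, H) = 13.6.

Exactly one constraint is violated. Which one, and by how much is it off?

Distance(L, H) = 13.6 — off by 6.70.

B = (0.00, 0.00) ✓; BM at -150.1° ✓; |BM| = 17.20 ✓; ∠BMQ = 79.70° ✓; |MQ| = 28.10 ✓; ∠MQC = 126.2° ✓; |QC| = 21.10 ✓; ∠QCN = 125.1° ✓; |CN| = 24.40 ✓; ∠CNL = 91.60° ✓; |NL| = 26.70 ✓; ∠NLH = 110.6° ✓; |LH| = 20.30 ✗.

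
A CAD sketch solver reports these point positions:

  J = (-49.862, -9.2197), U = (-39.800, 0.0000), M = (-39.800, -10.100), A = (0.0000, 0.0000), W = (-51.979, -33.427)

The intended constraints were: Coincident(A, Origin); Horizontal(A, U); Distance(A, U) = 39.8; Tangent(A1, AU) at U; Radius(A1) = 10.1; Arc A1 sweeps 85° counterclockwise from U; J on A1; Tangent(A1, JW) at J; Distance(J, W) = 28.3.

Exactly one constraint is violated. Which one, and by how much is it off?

Distance(J, W) = 28.3 — off by 4.00.

A = (0.00, 0.00) ✓; A.y = 0.00, U.y = 0.00 ✓; |AU| = 39.80 ✓; ∠(MU, UA) = 90.00° ✓; |MU| = 10.10 ✓; bearing(M→J) − bearing(M→U) = 85.00° ✓; |MJ| = 10.10 ✓; ∠(MJ, JW) = 90.00° ✓; |JW| = 24.30 ✗.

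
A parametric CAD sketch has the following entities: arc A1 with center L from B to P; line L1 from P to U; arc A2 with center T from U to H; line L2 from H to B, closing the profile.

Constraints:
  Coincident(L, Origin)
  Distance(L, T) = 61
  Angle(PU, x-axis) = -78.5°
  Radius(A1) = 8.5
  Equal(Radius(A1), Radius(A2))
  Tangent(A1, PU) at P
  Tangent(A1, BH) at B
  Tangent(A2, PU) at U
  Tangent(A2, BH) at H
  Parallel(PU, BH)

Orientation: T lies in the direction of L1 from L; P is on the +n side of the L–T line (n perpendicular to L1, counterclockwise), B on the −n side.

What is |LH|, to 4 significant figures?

61.59

The slot axis is L1's direction at -78.5°, so u = (cos -78.5°, sin -78.5°) = (0.1994, -0.9799) and n = (−sin -78.5°, cos -78.5°) = (0.9799, 0.1994). L is at the origin and T lies 61.0 along u from L, so T = 61.0·u = (12.16, -59.78). Tangency of A1 to both parallel lines with radius 8.5 puts P and B at L ± 8.5·n: P = (8.329, 1.695), B = (-8.329, -1.695). Equal radii place U and H the same way about T: U = T + 8.5·n = (20.49, -58.08), H = T − 8.5·n = (3.832, -61.47). Then |LH| = |H − L| = 61.59.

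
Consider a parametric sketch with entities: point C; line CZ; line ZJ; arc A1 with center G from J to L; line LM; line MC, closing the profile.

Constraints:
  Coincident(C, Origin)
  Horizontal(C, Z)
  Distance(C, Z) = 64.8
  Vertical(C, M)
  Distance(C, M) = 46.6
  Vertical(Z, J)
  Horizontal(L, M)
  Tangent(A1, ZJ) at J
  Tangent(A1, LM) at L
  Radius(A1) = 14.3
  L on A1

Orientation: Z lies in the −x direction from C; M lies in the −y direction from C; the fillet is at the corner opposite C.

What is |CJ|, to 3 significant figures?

72.4

C is at the origin; C and Z share the same y with |CZ| = 64.8 and Z on the −x side, so Z = (-64.8, 0.00). C and M share the same x with |CM| = 46.6 and M on the −y side, so M = (0.00, -46.6). The virtual corner opposite C is at (-64.8, -46.6). Since A1 is tangent to ZJ there, GJ ⟂ ZJ and the tangent condition forces GL to be normal to LM, with radius 14.3, so the center G sits 14.3 in from both sides at G = (-50.5, -32.3). That places the tangent points at J = (-64.8, -32.3) on ZJ and L = (-50.5, -46.6) on LM. Then |CJ| = |J − C| = 72.4.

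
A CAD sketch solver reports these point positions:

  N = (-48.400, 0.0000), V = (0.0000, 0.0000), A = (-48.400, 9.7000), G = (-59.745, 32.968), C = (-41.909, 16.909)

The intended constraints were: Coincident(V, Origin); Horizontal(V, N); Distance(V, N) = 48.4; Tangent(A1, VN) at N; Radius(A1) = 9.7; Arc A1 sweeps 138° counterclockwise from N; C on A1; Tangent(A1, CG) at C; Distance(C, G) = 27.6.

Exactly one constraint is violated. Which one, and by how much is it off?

Distance(C, G) = 27.6 — off by 3.60.

V = (0.00, 0.00) ✓; V.y = 0.00, N.y = 0.00 ✓; |VN| = 48.40 ✓; ∠(AN, NV) = 90.00° ✓; |AN| = 9.700 ✓; bearing(A→C) − bearing(A→N) = 138.0° ✓; |AC| = 9.701 ✓; ∠(AC, CG) = 90.00° ✓; |CG| = 24.00 ✗.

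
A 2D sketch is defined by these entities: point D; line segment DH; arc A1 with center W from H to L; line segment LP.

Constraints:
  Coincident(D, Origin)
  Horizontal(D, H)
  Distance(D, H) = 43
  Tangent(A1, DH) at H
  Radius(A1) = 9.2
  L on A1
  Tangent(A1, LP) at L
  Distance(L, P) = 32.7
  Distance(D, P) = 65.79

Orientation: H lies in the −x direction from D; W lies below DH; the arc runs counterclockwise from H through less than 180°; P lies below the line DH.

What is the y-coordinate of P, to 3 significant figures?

-42.4

Checks: |WL| = 9.200 ✓; ∠(WL, LP) = 90.00° ✓; |LP| = 32.70 ✓; |DP| = 65.79 ✓.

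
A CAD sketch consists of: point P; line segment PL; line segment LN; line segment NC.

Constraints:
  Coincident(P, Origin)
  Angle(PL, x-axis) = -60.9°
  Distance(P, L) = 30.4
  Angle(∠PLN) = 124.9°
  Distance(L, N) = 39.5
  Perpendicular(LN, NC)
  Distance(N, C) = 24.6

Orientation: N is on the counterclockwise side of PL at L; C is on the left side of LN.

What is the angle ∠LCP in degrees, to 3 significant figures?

32.2°

∠PLN = 124.9°, so LN runs at -60.9° + (180° − 124.9°) = -5.80° from the x-axis; with |LN| = 39.5, N = L + 39.5·(cos -5.80°, sin -5.80°) = (54.1, -30.6). LN ⟂ NC; with |NC| = 24.6 on the left of LN, C = N + 24.6·(0.101, 0.995) = (56.6, -6.08). Then cos ∠LCP = CL·CP / (|CL||CP|), giving 32.2°.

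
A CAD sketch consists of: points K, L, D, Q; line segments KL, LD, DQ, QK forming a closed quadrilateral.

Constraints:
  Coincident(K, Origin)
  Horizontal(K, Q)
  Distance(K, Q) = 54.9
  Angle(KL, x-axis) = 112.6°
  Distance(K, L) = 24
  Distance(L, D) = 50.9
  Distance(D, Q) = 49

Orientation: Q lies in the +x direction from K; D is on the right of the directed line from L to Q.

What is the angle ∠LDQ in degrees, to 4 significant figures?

85.53°

Checks: |KQ| = 54.90 ✓; |KL| = 24.00 ✓; |LD| = 50.90 ✓; |DQ| = 49.00 ✓.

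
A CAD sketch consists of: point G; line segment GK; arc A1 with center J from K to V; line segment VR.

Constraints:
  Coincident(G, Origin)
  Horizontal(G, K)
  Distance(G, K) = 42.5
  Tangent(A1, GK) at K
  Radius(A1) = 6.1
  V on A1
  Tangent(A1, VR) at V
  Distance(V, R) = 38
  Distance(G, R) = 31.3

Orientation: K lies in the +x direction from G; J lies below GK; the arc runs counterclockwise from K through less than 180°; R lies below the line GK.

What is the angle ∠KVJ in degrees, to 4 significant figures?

67.12°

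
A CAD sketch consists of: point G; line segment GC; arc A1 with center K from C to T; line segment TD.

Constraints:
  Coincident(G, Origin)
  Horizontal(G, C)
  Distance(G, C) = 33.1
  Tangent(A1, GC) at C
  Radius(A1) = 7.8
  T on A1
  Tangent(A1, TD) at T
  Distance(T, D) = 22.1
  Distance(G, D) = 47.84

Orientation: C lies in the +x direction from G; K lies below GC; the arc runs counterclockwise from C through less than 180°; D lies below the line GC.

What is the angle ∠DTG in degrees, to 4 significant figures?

141.2°

G is at the origin; GC is horizontal with |GC| = 33.1 and C on the +x side, so C = (33.10, 0.000). A1 meets GC tangentially, so KC is at right angles to GC, so K = C + (0, -7.8) = (33.10, -7.800). Since KT ⟂ TD (tangency), |KD| = √(7.8² + 22.1²) = 23.44 regardless of where T sits on A1. So D lies on both circle(G, 47.84) and circle(K, 23.44); the below-GC intersection is D = (36.44, -31.00). T is the foot of the tangent from D: T = (26.19, -11.42).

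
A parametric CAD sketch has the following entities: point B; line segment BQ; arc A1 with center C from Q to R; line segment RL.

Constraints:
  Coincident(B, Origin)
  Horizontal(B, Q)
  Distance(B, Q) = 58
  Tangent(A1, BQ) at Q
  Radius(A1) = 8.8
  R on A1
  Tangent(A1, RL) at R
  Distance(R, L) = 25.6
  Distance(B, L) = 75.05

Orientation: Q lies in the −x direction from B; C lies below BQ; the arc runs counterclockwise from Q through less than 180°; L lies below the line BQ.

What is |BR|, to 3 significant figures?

67.4

B is at the origin; BQ is horizontal with |BQ| = 58.0 and Q on the −x side, so Q = (-58.0, 0.00). A1 meets BQ tangentially, so CQ is at right angles to BQ, so C = Q + (0, -8.8) = (-58.0, -8.80). Since CR ⟂ RL (tangency), |CL| = √(8.8² + 25.6²) = 27.1 regardless of where R sits on A1. So L lies on both circle(B, 75.05) and circle(C, 27.1); the below-BQ intersection is L = (-66.7, -34.4). R is the foot of the tangent from L: R = (-66.8, -8.84).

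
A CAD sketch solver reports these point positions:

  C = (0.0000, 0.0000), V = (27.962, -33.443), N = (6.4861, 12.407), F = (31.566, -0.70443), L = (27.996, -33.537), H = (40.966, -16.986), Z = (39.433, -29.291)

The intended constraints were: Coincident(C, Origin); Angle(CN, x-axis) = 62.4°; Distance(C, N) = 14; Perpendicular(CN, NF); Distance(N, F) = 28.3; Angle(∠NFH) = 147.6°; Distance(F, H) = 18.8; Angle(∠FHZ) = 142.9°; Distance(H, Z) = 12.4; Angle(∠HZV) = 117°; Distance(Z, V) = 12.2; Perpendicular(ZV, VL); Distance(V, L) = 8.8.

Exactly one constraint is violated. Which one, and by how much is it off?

Distance(V, L) = 8.8 — off by 8.70.

C = (0.00, 0.00) ✓; CN at 62.40° ✓; |CN| = 14.00 ✓; ∠(CN, NF) = 90.00° ✓; |NF| = 28.30 ✓; ∠NFH = 147.6° ✓; |FH| = 18.80 ✓; ∠FHZ = 142.9° ✓; |HZ| = 12.40 ✓; ∠HZV = 117.0° ✓; |ZV| = 12.20 ✓; ∠(ZV, VL) = 89.99° ✓; |VL| = 0.09996 ✗.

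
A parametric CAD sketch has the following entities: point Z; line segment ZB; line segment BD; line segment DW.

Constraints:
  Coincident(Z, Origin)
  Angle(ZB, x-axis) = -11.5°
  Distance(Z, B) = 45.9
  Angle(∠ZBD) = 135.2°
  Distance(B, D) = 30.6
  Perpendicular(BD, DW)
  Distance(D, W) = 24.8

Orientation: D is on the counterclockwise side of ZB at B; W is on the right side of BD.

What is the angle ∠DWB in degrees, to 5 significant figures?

50.977°

Z is at the origin; ZB runs at -11.5° with length 45.9, so B = 45.9·(cos -11.5°, sin -11.5°) = (44.979, -9.1510). ∠ZBD = 135.2°, so BD runs at -11.5° + (180° − 135.2°) = 33.300° from the x-axis; with |BD| = 30.6, D = B + 30.6·(cos 33.300°, sin 33.300°) = (70.554, 7.6491). BD ⟂ DW; with |DW| = 24.8 on the right of BD, W = D + 24.8·(0.54902, -0.83581) = (84.170, -13.079). Then cos ∠DWB = WD·WB / (|WD||WB|), giving 50.977°.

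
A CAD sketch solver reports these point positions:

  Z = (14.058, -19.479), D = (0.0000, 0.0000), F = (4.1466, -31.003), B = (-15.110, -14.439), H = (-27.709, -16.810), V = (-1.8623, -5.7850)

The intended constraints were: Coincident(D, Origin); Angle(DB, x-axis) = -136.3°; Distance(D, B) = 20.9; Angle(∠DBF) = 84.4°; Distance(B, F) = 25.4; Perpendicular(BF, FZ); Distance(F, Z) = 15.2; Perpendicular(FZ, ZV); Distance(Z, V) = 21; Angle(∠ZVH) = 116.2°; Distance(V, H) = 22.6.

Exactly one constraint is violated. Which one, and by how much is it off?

Distance(V, H) = 22.6 — off by 5.50.

D = (0.00, 0.00) ✓; DB at -136.3° ✓; |DB| = 20.90 ✓; ∠DBF = 84.40° ✓; |BF| = 25.40 ✓; ∠(BF, FZ) = 90.00° ✓; |FZ| = 15.20 ✓; ∠(FZ, ZV) = 90.00° ✓; |ZV| = 21.00 ✓; ∠ZVH = 116.2° ✓; |VH| = 28.10 ✗.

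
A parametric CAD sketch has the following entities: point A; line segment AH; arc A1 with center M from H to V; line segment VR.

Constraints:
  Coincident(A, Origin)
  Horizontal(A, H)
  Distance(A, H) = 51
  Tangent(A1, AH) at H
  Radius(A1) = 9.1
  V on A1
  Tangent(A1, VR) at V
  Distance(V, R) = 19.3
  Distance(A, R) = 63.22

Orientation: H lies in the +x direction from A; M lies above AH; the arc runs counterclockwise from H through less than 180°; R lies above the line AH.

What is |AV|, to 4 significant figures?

60.90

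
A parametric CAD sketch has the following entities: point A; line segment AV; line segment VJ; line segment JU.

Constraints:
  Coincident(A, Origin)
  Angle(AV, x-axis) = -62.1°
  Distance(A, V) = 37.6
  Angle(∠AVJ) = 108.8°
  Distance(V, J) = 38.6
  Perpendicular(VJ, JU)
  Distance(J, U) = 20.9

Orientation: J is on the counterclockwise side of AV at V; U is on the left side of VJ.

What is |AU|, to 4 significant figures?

52.80

∠AVJ = 108.8°, so VJ runs at -62.1° + (180° − 108.8°) = 9.100° from the x-axis; with |VJ| = 38.6, J = V + 38.6·(cos 9.100°, sin 9.100°) = (55.71, -27.12). VJ ⟂ JU; with |JU| = 20.9 on the left of VJ, U = J + 20.9·(-0.1582, 0.9874) = (52.40, -6.488). Then |AU| = |U − A| = 52.80.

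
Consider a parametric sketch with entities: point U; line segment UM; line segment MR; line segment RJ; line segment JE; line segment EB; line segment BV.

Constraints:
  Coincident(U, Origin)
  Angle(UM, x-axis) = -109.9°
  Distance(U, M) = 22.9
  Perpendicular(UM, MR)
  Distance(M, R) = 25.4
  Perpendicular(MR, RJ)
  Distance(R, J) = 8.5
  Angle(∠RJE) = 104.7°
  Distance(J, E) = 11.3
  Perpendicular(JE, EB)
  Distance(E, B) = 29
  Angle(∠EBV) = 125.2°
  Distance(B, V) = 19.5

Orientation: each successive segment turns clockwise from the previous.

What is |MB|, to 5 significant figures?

18.136

U is at the origin; UM runs at -109.9° with length 22.9, so M = (-7.7947, -21.533). UM is perpendicular to MR, so MR runs at 160.10°; with |MR| = 25.4, R = (-31.678, -12.887). The perpendicularity gives RJ at right angles to MR, so RJ runs at 70.100°; with |RJ| = 8.5, J = (-28.785, -4.8945). ∠RJE = 104.7° gives JE at -5.2000° from the x-axis; with |JE| = 11.3, E = (-17.531, -5.9187). The perpendicularity gives EB at right angles to JE, so EB runs at -95.200°; with |EB| = 29.0, B = (-20.160, -34.799). Then |MB| = |B − M| = 18.136.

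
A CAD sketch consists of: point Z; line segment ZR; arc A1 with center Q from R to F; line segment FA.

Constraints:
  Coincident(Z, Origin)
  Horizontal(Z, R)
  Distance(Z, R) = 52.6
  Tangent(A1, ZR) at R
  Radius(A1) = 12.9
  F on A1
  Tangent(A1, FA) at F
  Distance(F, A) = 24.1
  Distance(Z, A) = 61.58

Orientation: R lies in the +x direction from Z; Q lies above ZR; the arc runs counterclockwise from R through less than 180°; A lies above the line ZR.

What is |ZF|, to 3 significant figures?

66.0

Z is at the origin; Z and R share the same y with |ZR| = 52.6 and R on the +x side, so R = (52.6, 0.00). The tangent condition forces QR to be normal to ZR, so Q = R + (0, 12.9) = (52.6, 12.9). Since QF ⟂ FA (tangency), |QA| = √(12.9² + 24.1²) = 27.3 regardless of where F sits on A1. So A lies on both circle(Z, 61.58) and circle(Q, 27.3); the above-ZR intersection is A = (47.1, 39.7). F is the foot of the tangent from A: F = (62.5, 21.2).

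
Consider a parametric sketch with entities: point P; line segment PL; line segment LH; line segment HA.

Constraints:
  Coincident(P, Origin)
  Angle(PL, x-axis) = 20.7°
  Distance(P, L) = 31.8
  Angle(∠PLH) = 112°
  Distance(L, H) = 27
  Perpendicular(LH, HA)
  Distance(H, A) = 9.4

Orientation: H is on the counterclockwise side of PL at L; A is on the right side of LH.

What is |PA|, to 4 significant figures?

55.01

P is at the origin; PL runs at 20.7° with length 31.8, so L = 31.8·(cos 20.7°, sin 20.7°) = (29.75, 11.24). ∠PLH = 112.0°, so LH runs at 20.7° + (180° − 112.0°) = 88.70° from the x-axis; with |LH| = 27.0, H = L + 27.0·(cos 88.70°, sin 88.70°) = (30.36, 38.23). LH is perpendicular to HA; with |HA| = 9.4 on the right of LH, A = H + 9.4·(0.9997, -0.02269) = (39.76, 38.02). Then |PA| = |A − P| = 55.01.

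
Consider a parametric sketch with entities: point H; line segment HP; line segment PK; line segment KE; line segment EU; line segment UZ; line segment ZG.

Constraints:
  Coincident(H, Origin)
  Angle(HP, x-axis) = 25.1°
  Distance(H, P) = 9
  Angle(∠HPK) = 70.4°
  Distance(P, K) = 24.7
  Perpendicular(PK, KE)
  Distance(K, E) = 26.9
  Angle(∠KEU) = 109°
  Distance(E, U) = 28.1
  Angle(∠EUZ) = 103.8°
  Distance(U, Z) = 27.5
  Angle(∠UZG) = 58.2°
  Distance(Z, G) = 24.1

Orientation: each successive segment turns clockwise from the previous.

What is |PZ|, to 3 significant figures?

21.2

∠KEU = 109.0° gives EU at 114° from the x-axis; with |EU| = 28.1, U = (-27.9, 2.22). ∠EUZ = 103.8° gives UZ at 38.3° from the x-axis; with |UZ| = 27.5, Z = (-6.33, 19.3). Then |PZ| = |Z − P| = 21.2.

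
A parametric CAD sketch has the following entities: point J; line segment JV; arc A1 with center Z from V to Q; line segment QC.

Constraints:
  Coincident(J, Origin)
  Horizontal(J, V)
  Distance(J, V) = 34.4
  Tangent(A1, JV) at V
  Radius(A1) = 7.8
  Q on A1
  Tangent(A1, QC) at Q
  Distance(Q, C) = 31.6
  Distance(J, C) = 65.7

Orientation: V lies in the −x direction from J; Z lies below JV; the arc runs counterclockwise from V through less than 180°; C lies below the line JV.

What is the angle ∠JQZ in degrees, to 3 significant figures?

39.3°

J is at the origin; JV is horizontal with |JV| = 34.4 and V on the −x side, so V = (-34.4, 0.00). The tangent condition forces ZV to be normal to JV, so Z = V + (0, -7.8) = (-34.4, -7.80). Since ZQ ⟂ QC (tangency), |ZC| = √(7.8² + 31.6²) = 32.5 regardless of where Q sits on A1. So C lies on both circle(J, 65.7) and circle(Z, 32.5); the below-JV intersection is C = (-58.8, -29.4). Q is the foot of the tangent from C: Q = (-40.8, -3.37).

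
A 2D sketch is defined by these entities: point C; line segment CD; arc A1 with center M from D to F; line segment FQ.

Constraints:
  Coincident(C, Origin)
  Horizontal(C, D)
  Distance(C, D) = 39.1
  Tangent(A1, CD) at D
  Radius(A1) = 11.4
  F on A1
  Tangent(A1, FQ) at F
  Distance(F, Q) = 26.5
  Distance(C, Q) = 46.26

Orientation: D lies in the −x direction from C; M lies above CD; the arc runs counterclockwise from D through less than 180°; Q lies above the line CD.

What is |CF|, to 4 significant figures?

29.84

Checks: |MF| = 11.40 ✓; ∠(MF, FQ) = 90.00° ✓; |FQ| = 26.50 ✓; |CQ| = 46.26 ✓.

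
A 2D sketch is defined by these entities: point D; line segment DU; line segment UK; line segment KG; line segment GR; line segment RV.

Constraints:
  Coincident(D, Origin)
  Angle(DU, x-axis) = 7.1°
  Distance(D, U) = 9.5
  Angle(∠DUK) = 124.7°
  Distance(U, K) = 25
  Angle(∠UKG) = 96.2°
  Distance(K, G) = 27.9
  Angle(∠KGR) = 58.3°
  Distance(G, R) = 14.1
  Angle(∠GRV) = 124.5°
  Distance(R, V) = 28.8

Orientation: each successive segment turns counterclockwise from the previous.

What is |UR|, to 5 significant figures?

26.517

D is at the origin; DU runs at 7.1° with length 9.5, so U = (9.4272, 1.1742). ∠DUK = 124.7° gives UK at 62.400° from the x-axis; with |UK| = 25.0, K = (21.010, 23.329). ∠UKG = 96.2° gives KG at 146.20° from the x-axis; with |KG| = 27.9, G = (-2.1749, 38.850). ∠KGR = 58.3° gives GR at -92.100° from the x-axis; with |GR| = 14.1, R = (-2.6916, 24.759). Then |UR| = |R − U| = 26.517.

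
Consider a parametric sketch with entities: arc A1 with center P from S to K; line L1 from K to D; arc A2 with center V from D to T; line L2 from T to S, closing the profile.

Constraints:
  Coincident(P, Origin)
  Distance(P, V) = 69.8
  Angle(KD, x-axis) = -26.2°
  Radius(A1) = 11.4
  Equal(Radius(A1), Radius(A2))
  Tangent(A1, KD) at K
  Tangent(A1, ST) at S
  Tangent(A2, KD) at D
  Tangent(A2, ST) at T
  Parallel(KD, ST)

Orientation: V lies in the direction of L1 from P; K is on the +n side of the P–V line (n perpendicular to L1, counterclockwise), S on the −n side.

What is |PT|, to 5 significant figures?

70.725

The slot axis is L1's direction at -26.2°, so u = (cos -26.2°, sin -26.2°) = (0.89726, -0.44151) and n = (−sin -26.2°, cos -26.2°) = (0.44151, 0.89726). P is at the origin and V lies 69.8 along u from P, so V = 69.8·u = (62.629, -30.817). Tangency of A1 to both parallel lines with radius 11.4 puts K and S at P ± 11.4·n: K = (5.0332, 10.229), S = (-5.0332, -10.229). Equal radii place D and T the same way about V: D = V + 11.4·n = (67.662, -20.588), T = V − 11.4·n = (57.595, -41.046). Then |PT| = |T − P| = 70.725.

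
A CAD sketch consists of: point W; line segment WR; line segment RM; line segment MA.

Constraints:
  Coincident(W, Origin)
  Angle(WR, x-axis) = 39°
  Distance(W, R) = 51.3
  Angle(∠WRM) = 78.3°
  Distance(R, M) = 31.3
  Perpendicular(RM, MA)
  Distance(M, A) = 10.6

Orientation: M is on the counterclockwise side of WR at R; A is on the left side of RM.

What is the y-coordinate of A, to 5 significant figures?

43.906

W is at the origin; WR runs at 39.0° with length 51.3, so R = 51.3·(cos 39.0°, sin 39.0°) = (39.868, 32.284). ∠WRM = 78.3°, so RM runs at 39.0° + (180° − 78.3°) = 140.70° from the x-axis; with |RM| = 31.3, M = R + 31.3·(cos 140.70°, sin 140.70°) = (15.646, 52.109). RM ⟂ MA; with |MA| = 10.6 on the left of RM, A = M + 10.6·(-0.63338, -0.77384) = (8.9326, 43.906). So A.y = 43.906.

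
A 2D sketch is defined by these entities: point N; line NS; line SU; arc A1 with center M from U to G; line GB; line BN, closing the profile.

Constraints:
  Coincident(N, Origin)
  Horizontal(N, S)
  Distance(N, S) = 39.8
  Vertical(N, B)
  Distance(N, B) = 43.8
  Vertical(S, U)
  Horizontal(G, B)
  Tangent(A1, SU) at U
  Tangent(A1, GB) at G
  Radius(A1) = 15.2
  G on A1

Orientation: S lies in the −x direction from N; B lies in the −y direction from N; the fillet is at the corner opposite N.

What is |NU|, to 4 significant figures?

49.01

N is at the origin; NS is horizontal with |NS| = 39.8 and S on the −x side, so S = (-39.80, 0.000). NB is vertical with |NB| = 43.8 and B on the −y side, so B = (0.000, -43.80). The virtual corner opposite N is at (-39.80, -43.80). The tangent condition forces MU to be normal to SU and tangency of A1 to GB means the radius MG is perpendicular to GB, with radius 15.2, so the center M sits 15.2 in from both sides at M = (-24.60, -28.60). That places the tangent points at U = (-39.80, -28.60) on SU and G = (-24.60, -43.80) on GB. Then |NU| = |U − N| = 49.01.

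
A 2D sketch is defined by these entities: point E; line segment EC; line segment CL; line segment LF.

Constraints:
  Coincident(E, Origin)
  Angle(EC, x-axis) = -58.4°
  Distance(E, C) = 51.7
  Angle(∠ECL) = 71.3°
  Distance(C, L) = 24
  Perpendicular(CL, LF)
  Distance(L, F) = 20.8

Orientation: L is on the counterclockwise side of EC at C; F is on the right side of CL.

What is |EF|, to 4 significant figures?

70.16

E is at the origin; EC runs at -58.4° with length 51.7, so C = 51.7·(cos -58.4°, sin -58.4°) = (27.09, -44.03). ∠ECL = 71.3°, so CL runs at -58.4° + (180° − 71.3°) = 50.30° from the x-axis; with |CL| = 24.0, L = C + 24.0·(cos 50.30°, sin 50.30°) = (42.42, -25.57). The perpendicularity gives LF at right angles to CL; with |LF| = 20.8 on the right of CL, F = L + 20.8·(0.7694, -0.6388) = (58.42, -38.86). Then |EF| = |F − E| = 70.16.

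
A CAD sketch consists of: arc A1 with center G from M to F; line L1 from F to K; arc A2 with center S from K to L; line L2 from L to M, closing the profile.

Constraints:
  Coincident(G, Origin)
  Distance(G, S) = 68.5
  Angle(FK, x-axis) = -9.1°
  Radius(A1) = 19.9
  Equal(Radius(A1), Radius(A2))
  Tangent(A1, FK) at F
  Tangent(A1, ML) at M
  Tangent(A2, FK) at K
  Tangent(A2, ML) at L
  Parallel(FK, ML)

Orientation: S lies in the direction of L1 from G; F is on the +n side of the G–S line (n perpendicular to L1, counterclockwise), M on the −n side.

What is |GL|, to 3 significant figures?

71.3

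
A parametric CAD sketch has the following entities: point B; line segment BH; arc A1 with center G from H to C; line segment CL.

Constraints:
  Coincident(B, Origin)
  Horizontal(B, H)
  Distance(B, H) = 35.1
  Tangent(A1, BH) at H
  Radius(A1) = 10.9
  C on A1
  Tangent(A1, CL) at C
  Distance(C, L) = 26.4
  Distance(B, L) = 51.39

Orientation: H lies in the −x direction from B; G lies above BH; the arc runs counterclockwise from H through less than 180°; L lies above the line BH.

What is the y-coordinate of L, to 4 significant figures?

39.39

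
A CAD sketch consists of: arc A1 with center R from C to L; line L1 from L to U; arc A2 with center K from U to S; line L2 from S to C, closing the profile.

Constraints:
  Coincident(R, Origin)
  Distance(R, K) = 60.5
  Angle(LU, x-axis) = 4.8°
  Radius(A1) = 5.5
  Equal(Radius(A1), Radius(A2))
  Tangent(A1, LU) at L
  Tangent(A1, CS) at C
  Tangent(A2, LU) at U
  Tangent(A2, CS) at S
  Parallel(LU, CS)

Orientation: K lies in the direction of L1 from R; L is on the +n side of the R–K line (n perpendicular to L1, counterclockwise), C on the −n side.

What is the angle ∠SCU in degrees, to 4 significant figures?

10.30°

The slot axis is L1's direction at 4.8°, so u = (cos 4.8°, sin 4.8°) = (0.9965, 0.08368) and n = (−sin 4.8°, cos 4.8°) = (-0.08368, 0.9965). R is at the origin and K lies 60.5 along u from R, so K = 60.5·u = (60.29, 5.063). Tangency of A1 to both parallel lines with radius 5.5 puts L and C at R ± 5.5·n: L = (-0.4602, 5.481), C = (0.4602, -5.481). Equal radii place U and S the same way about K: U = K + 5.5·n = (59.83, 10.54), S = K − 5.5·n = (60.75, -0.4182). Then cos ∠SCU = CS·CU / (|CS||CU|), giving 10.30°.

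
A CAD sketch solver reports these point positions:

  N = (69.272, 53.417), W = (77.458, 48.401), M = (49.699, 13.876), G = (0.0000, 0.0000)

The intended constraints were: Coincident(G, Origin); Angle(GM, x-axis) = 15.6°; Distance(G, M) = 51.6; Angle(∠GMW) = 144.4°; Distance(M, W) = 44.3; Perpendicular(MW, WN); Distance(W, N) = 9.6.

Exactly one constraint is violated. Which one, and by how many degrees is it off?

Perpendicular(MW, WN) — off by 7.30°.

G = (0.00, 0.00) ✓; GM at 15.60° ✓; |GM| = 51.60 ✓; ∠GMW = 144.4° ✓; |MW| = 44.30 ✓; ∠(MW, WN) = 97.30° ✗; |WN| = 9.601 ✓.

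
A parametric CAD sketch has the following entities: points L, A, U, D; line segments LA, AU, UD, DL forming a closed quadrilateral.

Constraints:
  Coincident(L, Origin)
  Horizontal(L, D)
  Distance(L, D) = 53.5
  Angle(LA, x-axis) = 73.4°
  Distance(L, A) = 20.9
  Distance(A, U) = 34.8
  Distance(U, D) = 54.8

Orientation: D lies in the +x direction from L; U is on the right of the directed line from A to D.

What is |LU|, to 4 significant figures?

14.37

Checks: |AU| = 34.80 ✓; |UD| = 54.80 ✓.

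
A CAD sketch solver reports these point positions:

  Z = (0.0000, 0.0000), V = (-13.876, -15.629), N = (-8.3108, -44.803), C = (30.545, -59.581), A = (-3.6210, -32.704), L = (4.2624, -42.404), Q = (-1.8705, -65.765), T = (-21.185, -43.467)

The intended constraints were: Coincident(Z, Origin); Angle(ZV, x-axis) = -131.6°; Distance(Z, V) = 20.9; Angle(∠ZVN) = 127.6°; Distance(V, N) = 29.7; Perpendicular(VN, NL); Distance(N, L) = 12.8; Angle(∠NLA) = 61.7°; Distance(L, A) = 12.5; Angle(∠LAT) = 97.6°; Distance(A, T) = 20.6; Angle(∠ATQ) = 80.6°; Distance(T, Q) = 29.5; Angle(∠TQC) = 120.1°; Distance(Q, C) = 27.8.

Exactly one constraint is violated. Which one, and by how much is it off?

Distance(Q, C) = 27.8 — off by 5.20.

Z = (0.00, 0.00) ✓; ZV at -131.6° ✓; |ZV| = 20.90 ✓; ∠ZVN = 127.6° ✓; |VN| = 29.70 ✓; ∠(VN, NL) = 90.00° ✓; |NL| = 12.80 ✓; ∠NLA = 61.70° ✓; |LA| = 12.50 ✓; ∠LAT = 97.60° ✓; |AT| = 20.60 ✓; ∠ATQ = 80.60° ✓; |TQ| = 29.50 ✓; ∠TQC = 120.1° ✓; |QC| = 33.00 ✗.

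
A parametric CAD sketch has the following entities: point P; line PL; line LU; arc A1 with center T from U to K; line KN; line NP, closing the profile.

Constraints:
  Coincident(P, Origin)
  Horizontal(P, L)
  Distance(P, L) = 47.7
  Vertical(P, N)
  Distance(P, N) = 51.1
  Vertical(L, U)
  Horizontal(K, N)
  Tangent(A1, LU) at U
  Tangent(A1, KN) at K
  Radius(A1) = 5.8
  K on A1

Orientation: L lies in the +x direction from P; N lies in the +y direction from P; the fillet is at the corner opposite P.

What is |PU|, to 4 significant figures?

65.78

P is at the origin; PL is horizontal with |PL| = 47.7 and L on the +x side, so L = (47.70, 0.000). PN is vertical with |PN| = 51.1 and N on the +y side, so N = (0.000, 51.10). The virtual corner opposite P is at (47.70, 51.10). A1 meets LU tangentially, so TU is at right angles to LU and the tangent condition forces TK to be normal to KN, with radius 5.8, so the center T sits 5.8 in from both sides at T = (41.90, 45.30). That places the tangent points at U = (47.70, 45.30) on LU and K = (41.90, 51.10) on KN. Then |PU| = |U − P| = 65.78.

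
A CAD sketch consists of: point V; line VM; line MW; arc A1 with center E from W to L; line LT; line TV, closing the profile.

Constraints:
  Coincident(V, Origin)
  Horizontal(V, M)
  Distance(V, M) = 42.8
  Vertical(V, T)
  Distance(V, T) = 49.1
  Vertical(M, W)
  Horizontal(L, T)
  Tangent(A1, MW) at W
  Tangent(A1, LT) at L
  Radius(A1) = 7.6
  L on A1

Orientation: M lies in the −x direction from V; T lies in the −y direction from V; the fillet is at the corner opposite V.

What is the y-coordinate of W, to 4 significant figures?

-41.50

V is at the origin; V and M share the same y with |VM| = 42.8 and M on the −x side, so M = (-42.80, 0.000). VT is vertical with |VT| = 49.1 and T on the −y side, so T = (0.000, -49.10). The virtual corner opposite V is at (-42.80, -49.10). The tangent condition forces EW to be normal to MW and since A1 is tangent to LT there, EL ⟂ LT, with radius 7.6, so the center E sits 7.6 in from both sides at E = (-35.20, -41.50). That places the tangent points at W = (-42.80, -41.50) on MW and L = (-35.20, -49.10) on LT. So W.y = -41.50.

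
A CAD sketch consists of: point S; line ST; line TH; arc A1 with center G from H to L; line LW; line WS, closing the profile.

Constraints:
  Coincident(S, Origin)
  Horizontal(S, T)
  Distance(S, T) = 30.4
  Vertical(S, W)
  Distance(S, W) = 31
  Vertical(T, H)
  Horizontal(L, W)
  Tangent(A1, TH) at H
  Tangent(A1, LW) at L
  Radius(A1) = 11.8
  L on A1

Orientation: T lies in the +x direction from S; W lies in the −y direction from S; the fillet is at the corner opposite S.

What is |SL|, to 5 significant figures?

36.152

The virtual corner opposite S is at (30.400, -31.000). Since A1 is tangent to TH there, GH ⟂ TH and since A1 is tangent to LW there, GL ⟂ LW, with radius 11.8, so the center G sits 11.8 in from both sides at G = (18.600, -19.200). That places the tangent points at H = (30.400, -19.200) on TH and L = (18.600, -31.000) on LW. Then |SL| = |L − S| = 36.152.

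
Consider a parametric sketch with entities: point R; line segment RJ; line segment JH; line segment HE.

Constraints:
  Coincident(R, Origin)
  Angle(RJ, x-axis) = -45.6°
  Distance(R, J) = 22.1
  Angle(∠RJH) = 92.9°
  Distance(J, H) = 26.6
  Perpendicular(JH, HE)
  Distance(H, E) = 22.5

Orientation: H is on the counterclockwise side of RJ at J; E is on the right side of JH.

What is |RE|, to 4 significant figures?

52.49

∠RJH = 92.9°, so JH runs at -45.6° + (180° − 92.9°) = 41.50° from the x-axis; with |JH| = 26.6, H = J + 26.6·(cos 41.50°, sin 41.50°) = (35.38, 1.836). JH is perpendicular to HE; with |HE| = 22.5 on the right of JH, E = H + 22.5·(0.6626, -0.7490) = (50.29, -15.02). Then |RE| = |E − R| = 52.49.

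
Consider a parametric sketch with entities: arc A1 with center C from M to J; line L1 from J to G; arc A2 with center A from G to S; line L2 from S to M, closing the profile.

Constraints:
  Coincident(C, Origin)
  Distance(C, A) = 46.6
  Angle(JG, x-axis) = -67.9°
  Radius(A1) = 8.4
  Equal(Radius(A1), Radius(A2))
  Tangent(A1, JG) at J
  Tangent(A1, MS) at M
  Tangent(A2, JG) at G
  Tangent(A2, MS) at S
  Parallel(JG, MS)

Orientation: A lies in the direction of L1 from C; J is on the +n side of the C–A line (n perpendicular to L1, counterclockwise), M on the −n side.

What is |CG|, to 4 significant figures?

47.35

The slot axis is L1's direction at -67.9°, so u = (cos -67.9°, sin -67.9°) = (0.3762, -0.9265) and n = (−sin -67.9°, cos -67.9°) = (0.9265, 0.3762). C is at the origin and A lies 46.6 along u from C, so A = 46.6·u = (17.53, -43.18). Tangency of A1 to both parallel lines with radius 8.4 puts J and M at C ± 8.4·n: J = (7.783, 3.160), M = (-7.783, -3.160). Equal radii place G and S the same way about A: G = A + 8.4·n = (25.31, -40.02), S = A − 8.4·n = (9.749, -46.34). Then |CG| = |G − C| = 47.35.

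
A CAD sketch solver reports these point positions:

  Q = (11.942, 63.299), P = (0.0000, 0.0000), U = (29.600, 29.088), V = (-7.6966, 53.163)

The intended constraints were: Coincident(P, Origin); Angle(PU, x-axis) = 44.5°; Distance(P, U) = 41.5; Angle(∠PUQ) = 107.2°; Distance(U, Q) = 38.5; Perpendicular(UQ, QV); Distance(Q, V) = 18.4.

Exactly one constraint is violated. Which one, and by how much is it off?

Distance(Q, V) = 18.4 — off by 3.70.

P = (0.00, 0.00) ✓; PU at 44.50° ✓; |PU| = 41.50 ✓; ∠PUQ = 107.2° ✓; |UQ| = 38.50 ✓; ∠(UQ, QV) = 90.00° ✓; |QV| = 22.10 ✗.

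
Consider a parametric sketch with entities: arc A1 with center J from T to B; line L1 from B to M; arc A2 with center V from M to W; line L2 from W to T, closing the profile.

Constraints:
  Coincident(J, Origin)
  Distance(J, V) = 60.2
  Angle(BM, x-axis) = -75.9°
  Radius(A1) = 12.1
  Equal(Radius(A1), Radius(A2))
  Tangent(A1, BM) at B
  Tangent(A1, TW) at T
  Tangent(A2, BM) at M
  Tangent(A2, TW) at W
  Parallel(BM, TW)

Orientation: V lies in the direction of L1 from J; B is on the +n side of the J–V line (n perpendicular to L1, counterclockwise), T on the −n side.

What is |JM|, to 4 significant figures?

61.40

The slot axis is L1's direction at -75.9°, so u = (cos -75.9°, sin -75.9°) = (0.2436, -0.9699) and n = (−sin -75.9°, cos -75.9°) = (0.9699, 0.2436). J is at the origin and V lies 60.2 along u from J, so V = 60.2·u = (14.67, -58.39). Tangency of A1 to both parallel lines with radius 12.1 puts B and T at J ± 12.1·n: B = (11.74, 2.948), T = (-11.74, -2.948). Equal radii place M and W the same way about V: M = V + 12.1·n = (26.40, -55.44), W = V − 12.1·n = (2.930, -61.33). Then |JM| = |M − J| = 61.40.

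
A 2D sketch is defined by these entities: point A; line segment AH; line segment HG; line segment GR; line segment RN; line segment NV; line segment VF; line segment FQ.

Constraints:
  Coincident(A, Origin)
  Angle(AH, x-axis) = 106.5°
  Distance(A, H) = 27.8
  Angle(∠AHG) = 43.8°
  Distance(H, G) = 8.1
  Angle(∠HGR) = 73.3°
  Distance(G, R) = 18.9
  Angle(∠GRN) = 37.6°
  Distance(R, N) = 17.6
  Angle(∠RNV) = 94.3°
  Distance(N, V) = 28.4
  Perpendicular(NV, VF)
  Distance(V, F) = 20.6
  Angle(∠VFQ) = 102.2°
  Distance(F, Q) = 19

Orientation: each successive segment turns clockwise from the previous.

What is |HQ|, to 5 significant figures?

25.269

NV ⟂ VF, so VF runs at -94.500°; with |VF| = 20.6, F = (14.842, 4.2362). ∠VFQ = 102.2° gives FQ at -172.30° from the x-axis; with |FQ| = 19.0, Q = (-3.9865, 1.6905). Then |HQ| = |Q − H| = 25.269.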